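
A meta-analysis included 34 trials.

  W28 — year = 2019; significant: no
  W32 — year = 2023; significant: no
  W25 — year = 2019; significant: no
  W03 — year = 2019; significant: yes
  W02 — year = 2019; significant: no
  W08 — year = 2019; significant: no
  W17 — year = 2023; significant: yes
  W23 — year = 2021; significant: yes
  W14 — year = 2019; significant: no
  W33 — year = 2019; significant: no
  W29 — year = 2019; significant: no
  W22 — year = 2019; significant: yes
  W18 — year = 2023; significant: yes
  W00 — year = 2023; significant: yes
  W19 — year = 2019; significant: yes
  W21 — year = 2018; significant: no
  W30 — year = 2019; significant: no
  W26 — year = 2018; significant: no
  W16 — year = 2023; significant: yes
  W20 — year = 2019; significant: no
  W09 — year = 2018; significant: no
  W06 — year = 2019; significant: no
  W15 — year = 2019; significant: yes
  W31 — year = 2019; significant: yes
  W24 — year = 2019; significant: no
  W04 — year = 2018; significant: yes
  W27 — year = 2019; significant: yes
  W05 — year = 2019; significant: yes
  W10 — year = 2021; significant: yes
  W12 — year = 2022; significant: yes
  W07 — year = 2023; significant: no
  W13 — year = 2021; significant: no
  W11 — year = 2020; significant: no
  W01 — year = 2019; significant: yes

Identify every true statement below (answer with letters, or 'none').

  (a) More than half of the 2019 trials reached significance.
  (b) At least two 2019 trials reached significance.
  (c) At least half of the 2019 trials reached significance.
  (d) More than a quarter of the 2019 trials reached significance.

|A| = 19, |A ∩ B| = 8, |A ∖ B| = 11.
(a) |A ∩ B| > |A ∖ B|: fails.
(b) |A ∩ B| ≥ 2: holds.
(c) |A ∩ B| ≥ |A ∖ B|: fails.
(d) |A ∩ B| / |A| > 1/4: holds.

(b), (d)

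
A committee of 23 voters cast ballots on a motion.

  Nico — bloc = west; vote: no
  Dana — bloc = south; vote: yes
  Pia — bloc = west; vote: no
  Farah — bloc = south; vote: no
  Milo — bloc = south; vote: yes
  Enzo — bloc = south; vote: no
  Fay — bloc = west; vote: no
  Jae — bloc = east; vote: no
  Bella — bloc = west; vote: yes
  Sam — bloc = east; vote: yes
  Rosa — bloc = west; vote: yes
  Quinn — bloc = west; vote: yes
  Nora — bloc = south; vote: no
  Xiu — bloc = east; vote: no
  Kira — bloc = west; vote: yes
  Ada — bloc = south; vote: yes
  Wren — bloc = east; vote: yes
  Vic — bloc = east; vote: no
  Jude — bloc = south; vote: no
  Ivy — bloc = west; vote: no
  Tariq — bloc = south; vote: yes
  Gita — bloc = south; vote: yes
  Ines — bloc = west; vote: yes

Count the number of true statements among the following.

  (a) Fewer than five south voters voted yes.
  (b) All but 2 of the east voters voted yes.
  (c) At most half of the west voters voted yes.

0

(a) south: |A| = 9, |A ∩ B| = 5; needs |A ∩ B| < 5 — false.
(b) east: |A| = 5, |A ∩ B| = 2; needs |A ∖ B| = 2 — false.
(c) west: |A| = 9, |A ∩ B| = 5; needs |A ∩ B| ≤ |A ∖ B| — false.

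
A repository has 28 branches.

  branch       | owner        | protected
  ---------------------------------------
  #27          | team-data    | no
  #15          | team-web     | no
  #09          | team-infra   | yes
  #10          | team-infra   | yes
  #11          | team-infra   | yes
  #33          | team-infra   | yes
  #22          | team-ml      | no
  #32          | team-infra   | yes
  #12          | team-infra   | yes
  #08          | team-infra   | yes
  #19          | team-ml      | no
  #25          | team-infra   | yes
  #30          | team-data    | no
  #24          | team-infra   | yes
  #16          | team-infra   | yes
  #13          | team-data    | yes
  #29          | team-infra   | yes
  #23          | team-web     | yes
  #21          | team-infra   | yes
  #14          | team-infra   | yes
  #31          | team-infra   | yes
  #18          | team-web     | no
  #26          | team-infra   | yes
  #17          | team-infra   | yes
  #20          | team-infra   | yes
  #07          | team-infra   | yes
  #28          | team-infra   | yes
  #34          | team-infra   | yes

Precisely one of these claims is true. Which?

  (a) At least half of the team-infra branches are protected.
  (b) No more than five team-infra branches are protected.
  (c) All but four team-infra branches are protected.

|A| = 20, |A ∩ B| = 20, |A ∖ B| = 0.
(a) requires |A ∩ B| ≥ |A ∖ B|: true.
(b) requires |A ∩ B| ≤ 5: false.
(c) requires |A ∖ B| = 4: false.

(a)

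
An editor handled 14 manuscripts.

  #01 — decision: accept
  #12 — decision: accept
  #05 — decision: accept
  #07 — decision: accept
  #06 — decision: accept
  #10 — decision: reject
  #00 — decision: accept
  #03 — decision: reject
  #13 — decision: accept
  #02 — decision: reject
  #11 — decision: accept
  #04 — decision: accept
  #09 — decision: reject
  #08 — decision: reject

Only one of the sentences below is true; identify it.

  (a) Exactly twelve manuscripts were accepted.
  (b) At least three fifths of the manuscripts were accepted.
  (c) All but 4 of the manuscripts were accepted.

(b)

|A| = 14, |A ∩ B| = 9, |A ∖ B| = 5.
(a) requires |A ∩ B| = 12: false.
(b) requires |A ∩ B| / |A| ≥ 3/5: true.
(c) requires |A ∖ B| = 4: false.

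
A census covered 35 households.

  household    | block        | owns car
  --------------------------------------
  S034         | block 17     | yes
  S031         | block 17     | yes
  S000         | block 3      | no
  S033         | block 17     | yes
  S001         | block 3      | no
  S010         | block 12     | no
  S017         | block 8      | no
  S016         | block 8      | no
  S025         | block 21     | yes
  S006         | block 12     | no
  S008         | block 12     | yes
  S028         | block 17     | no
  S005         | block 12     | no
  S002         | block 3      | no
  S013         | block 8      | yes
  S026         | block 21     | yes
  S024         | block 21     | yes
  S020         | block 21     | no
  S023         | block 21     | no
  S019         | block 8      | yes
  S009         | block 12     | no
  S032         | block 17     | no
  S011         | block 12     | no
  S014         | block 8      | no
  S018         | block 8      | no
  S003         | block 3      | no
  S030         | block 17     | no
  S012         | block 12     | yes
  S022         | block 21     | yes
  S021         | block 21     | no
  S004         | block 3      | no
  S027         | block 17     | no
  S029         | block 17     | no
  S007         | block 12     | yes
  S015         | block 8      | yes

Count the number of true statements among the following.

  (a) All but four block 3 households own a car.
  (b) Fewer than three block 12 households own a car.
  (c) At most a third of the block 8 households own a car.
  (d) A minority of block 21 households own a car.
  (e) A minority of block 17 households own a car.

(a) block 3: |A| = 5, |A ∩ B| = 0; needs |A ∖ B| = 4 — false.
(b) block 12: |A| = 8, |A ∩ B| = 3; needs |A ∩ B| < 3 — false.
(c) block 8: |A| = 7, |A ∩ B| = 3; needs |A ∩ B| / |A| ≤ 1/3 — false.
(d) block 21: |A| = 7, |A ∩ B| = 4; needs |A ∩ B| < |A ∖ B| — false.
(e) block 17: |A| = 8, |A ∩ B| = 3; needs |A ∩ B| < |A ∖ B| — true.

1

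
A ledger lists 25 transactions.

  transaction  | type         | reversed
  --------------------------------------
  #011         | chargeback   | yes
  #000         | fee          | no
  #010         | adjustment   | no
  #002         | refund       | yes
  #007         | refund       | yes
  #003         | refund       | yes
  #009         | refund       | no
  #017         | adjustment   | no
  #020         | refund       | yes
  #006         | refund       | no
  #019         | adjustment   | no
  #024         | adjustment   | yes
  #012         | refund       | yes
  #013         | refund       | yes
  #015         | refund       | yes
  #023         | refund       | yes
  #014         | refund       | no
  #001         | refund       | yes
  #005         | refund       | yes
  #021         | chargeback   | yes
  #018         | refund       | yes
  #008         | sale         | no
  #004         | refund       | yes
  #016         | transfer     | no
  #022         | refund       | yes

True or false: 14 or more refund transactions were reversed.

The determiner here denotes the relation: |A ∩ B| ≥ 14.
|A| = 16, |A ∩ B| = 13, |A ∖ B| = 3.
|A ∩ B| = 13, so the statement is false.

False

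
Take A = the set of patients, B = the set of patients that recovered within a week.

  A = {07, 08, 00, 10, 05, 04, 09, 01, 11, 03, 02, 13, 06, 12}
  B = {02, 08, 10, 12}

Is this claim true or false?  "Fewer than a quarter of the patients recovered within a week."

'Fewer than a quarter of the patients recovered within a week' holds iff |A ∩ B| / |A| < 1/4.
A (the restrictor) = {07, 08, 00, 10, 05, 04, 09, 01, 11, 03, 02, 13, 06, 12}, |A| = 14.
A ∩ B = {08, 10, 02, 12}, so |A ∩ B| = 4.
A ∖ B = {07, 00, 05, 04, 09, 01, 11, 03, 13, 06}, so |A ∖ B| = 10.
|A ∩ B|/|A| = 4/14, so the statement is false.

False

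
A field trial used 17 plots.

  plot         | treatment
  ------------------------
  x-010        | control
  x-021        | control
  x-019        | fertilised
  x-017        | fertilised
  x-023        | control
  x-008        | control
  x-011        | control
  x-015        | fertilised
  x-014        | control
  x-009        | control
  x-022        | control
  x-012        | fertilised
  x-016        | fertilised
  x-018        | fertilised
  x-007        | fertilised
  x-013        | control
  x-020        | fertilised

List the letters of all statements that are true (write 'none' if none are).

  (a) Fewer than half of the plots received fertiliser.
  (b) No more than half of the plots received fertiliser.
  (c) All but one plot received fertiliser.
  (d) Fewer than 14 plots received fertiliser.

|A| = 17, |A ∩ B| = 8, |A ∖ B| = 9.
(a) |A ∩ B| < |A ∖ B|: holds.
(b) |A ∩ B| ≤ |A ∖ B|: holds.
(c) |A ∖ B| = 1: fails.
(d) |A ∩ B| < 14: holds.

(a), (b), (d)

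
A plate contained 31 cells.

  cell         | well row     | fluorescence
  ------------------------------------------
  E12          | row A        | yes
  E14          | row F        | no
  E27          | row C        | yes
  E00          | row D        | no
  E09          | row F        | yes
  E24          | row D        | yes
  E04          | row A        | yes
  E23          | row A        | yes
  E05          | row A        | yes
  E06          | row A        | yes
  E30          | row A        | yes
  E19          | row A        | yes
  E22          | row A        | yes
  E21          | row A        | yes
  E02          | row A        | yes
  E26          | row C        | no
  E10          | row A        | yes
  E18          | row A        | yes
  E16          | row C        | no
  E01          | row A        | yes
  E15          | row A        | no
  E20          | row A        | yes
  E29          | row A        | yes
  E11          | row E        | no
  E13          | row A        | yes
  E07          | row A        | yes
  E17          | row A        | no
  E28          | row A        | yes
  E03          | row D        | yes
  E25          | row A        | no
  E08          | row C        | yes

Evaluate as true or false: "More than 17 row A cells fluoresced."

True

Truth condition: |A ∩ B| > 17.
|A| = 21, |A ∩ B| = 18, |A ∖ B| = 3.
|A ∩ B| = 18, so the statement is true.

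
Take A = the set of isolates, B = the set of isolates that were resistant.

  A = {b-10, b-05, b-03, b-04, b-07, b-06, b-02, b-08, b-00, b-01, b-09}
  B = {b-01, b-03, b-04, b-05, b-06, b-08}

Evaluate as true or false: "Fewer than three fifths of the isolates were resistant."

'Fewer than three fifths of the isolates were resistant' holds iff |A ∩ B| / |A| < 3/5.
A (the restrictor) = {b-10, b-05, b-03, b-04, b-07, b-06, b-02, b-08, b-00, b-01, b-09}, |A| = 11.
A ∩ B = {b-05, b-03, b-04, b-06, b-08, b-01}, so |A ∩ B| = 6.
A ∖ B = {b-10, b-07, b-02, b-00, b-09}, so |A ∖ B| = 5.
|A ∩ B|/|A| = 6/11, so the statement is true.

True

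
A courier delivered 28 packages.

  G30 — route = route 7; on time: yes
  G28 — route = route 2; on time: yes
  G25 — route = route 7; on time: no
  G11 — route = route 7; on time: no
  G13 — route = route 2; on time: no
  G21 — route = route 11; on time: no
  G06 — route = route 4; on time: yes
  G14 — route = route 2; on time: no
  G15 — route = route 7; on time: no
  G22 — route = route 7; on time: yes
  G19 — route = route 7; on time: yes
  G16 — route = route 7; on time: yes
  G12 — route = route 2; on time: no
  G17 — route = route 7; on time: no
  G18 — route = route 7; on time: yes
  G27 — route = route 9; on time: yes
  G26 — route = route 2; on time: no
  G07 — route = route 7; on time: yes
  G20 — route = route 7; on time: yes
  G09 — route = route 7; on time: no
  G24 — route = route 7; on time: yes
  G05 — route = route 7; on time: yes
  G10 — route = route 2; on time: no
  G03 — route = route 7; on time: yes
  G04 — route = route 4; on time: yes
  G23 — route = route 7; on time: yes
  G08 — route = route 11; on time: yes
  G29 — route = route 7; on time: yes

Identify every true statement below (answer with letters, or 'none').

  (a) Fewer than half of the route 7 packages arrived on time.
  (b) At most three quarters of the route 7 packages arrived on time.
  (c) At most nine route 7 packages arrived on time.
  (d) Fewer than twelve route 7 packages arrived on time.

(b)

|A| = 17, |A ∩ B| = 12, |A ∖ B| = 5.
(a) |A ∩ B| < |A ∖ B|: fails.
(b) |A ∩ B| / |A| ≤ 3/4: holds.
(c) |A ∩ B| ≤ 9: fails.
(d) |A ∩ B| < 12: fails.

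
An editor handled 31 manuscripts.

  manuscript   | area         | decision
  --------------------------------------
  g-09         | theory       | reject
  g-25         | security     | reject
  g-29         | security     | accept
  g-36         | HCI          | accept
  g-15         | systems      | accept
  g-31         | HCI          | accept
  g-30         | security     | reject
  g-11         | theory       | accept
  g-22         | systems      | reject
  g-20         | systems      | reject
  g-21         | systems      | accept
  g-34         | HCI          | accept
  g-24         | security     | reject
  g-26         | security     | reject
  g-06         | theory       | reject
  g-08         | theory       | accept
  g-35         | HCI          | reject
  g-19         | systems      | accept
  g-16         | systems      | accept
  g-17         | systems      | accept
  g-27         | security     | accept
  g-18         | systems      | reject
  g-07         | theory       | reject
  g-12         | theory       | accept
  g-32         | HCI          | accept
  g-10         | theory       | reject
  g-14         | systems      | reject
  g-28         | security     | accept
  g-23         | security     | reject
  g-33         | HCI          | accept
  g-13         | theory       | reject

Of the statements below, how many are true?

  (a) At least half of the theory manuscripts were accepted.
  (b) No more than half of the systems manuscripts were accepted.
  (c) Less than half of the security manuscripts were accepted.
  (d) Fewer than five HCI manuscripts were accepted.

1

(a) theory: |A| = 8, |A ∩ B| = 3; needs |A ∩ B| ≥ |A ∖ B| — false.
(b) systems: |A| = 9, |A ∩ B| = 5; needs |A ∩ B| ≤ |A ∖ B| — false.
(c) security: |A| = 8, |A ∩ B| = 3; needs |A ∩ B| < |A ∖ B| — true.
(d) HCI: |A| = 6, |A ∩ B| = 5; needs |A ∩ B| < 5 — false.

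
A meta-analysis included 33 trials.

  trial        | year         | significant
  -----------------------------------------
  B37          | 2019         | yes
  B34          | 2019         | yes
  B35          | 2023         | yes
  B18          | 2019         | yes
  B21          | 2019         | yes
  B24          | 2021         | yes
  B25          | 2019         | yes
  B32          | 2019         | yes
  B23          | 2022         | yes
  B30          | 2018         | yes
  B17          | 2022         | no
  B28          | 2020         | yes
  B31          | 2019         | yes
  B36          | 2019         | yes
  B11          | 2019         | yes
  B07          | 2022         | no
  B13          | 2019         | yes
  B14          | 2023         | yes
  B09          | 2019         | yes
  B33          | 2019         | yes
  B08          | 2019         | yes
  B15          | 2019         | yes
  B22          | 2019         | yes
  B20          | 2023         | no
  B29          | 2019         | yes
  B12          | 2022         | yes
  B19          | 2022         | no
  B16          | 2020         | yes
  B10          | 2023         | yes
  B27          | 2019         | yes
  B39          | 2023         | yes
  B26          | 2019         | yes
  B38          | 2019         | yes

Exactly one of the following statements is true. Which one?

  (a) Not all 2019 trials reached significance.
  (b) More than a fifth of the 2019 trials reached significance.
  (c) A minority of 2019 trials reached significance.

|A| = 19, |A ∩ B| = 19, |A ∖ B| = 0.
(a) requires A ⊄ B (|A ∖ B| ≥ 1): false.
(b) requires |A ∩ B| / |A| > 1/5: true.
(c) requires |A ∩ B| < |A ∖ B|: false.

(b)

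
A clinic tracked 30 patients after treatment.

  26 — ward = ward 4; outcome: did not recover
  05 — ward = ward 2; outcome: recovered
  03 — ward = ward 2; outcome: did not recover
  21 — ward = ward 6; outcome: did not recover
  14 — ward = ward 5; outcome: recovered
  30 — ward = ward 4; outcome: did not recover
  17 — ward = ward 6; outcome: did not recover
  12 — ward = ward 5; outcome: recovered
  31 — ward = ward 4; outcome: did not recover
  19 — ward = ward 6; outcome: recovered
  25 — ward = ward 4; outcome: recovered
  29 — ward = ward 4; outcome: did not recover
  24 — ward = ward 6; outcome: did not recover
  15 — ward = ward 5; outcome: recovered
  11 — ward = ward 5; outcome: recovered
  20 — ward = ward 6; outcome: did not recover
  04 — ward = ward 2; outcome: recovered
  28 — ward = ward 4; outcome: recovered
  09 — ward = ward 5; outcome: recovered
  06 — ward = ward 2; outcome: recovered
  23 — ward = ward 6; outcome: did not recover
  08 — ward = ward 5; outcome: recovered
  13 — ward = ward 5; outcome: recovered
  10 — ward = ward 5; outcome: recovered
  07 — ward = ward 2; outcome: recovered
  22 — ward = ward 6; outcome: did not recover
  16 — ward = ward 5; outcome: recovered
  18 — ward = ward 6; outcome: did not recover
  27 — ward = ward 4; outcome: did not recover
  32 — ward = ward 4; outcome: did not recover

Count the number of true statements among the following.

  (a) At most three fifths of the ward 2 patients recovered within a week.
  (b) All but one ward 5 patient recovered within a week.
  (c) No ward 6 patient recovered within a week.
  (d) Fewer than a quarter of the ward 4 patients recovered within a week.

(a) ward 2: |A| = 5, |A ∩ B| = 4; needs |A ∩ B| / |A| ≤ 3/5 — false.
(b) ward 5: |A| = 9, |A ∩ B| = 9; needs |A ∖ B| = 1 — false.
(c) ward 6: |A| = 8, |A ∩ B| = 1; needs A ∩ B = ∅ (|A ∩ B| = 0) — false.
(d) ward 4: |A| = 8, |A ∩ B| = 2; needs |A ∩ B| / |A| < 1/4 — false.

0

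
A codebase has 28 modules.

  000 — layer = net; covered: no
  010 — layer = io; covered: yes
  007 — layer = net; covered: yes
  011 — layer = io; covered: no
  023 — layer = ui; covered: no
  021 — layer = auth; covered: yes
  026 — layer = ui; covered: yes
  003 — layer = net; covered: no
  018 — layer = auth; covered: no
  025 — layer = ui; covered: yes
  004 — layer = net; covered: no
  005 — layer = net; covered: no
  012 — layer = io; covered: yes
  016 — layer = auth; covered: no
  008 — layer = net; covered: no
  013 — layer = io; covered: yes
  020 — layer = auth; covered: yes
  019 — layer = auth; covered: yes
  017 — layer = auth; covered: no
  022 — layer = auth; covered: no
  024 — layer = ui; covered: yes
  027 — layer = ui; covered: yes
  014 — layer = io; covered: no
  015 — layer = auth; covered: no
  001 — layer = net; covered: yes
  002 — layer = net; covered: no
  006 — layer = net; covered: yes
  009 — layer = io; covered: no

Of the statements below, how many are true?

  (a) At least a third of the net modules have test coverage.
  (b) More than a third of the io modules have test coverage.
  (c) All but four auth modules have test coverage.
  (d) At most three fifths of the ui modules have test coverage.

(a) net: |A| = 9, |A ∩ B| = 3; needs |A ∩ B| / |A| ≥ 1/3 — true.
(b) io: |A| = 6, |A ∩ B| = 3; needs |A ∩ B| / |A| > 1/3 — true.
(c) auth: |A| = 8, |A ∩ B| = 3; needs |A ∖ B| = 4 — false.
(d) ui: |A| = 5, |A ∩ B| = 4; needs |A ∩ B| / |A| ≤ 3/5 — false.

2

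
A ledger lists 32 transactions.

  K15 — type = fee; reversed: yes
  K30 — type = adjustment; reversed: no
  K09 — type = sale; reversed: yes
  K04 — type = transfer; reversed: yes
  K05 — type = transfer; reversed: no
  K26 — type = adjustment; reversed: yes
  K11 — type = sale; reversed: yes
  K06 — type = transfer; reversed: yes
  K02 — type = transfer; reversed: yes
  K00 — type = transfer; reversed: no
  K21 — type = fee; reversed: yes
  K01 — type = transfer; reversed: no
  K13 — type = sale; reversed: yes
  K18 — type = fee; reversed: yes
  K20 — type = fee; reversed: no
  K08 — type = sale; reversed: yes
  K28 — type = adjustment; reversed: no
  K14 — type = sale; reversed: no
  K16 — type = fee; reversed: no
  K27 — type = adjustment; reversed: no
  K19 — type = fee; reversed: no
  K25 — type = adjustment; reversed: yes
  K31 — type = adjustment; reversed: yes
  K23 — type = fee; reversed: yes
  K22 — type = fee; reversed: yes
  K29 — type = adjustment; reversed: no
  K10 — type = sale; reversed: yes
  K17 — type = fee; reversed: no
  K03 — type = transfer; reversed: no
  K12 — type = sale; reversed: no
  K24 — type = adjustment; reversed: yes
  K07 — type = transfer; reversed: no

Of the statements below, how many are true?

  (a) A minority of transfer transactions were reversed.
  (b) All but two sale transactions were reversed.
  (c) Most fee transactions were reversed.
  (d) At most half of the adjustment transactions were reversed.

(a) transfer: |A| = 8, |A ∩ B| = 3; needs |A ∩ B| < |A ∖ B| — true.
(b) sale: |A| = 7, |A ∩ B| = 5; needs |A ∖ B| = 2 — true.
(c) fee: |A| = 9, |A ∩ B| = 5; needs |A ∩ B| > |A ∖ B| — true.
(d) adjustment: |A| = 8, |A ∩ B| = 4; needs |A ∩ B| ≤ |A ∖ B| — true.

4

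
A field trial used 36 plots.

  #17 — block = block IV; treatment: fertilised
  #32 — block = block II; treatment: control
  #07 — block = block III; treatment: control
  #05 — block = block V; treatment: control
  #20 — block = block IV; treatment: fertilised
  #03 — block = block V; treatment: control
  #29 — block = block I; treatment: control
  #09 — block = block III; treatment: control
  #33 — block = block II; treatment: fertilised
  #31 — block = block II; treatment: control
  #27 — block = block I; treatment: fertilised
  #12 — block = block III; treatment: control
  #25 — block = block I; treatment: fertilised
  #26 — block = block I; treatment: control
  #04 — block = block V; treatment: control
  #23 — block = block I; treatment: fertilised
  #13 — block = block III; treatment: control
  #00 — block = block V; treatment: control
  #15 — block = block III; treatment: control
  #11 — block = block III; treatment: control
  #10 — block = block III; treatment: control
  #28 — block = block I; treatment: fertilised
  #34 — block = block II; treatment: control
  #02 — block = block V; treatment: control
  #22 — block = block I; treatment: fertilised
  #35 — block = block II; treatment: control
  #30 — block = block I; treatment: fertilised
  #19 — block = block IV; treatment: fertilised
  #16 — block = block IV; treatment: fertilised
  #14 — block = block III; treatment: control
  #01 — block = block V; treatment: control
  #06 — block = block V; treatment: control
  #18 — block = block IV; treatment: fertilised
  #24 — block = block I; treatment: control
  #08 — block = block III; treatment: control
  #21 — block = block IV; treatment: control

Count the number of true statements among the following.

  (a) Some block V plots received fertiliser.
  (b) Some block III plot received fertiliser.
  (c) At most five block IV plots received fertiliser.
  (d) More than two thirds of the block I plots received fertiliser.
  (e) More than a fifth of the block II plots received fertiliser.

1

(a) block V: |A| = 7, |A ∩ B| = 0; needs A ∩ B ≠ ∅ (|A ∩ B| ≥ 1) — false.
(b) block III: |A| = 9, |A ∩ B| = 0; needs A ∩ B ≠ ∅ (|A ∩ B| ≥ 1) — false.
(c) block IV: |A| = 6, |A ∩ B| = 5; needs |A ∩ B| ≤ 5 — true.
(d) block I: |A| = 9, |A ∩ B| = 6; needs |A ∩ B| / |A| > 2/3 — false.
(e) block II: |A| = 5, |A ∩ B| = 1; needs |A ∩ B| / |A| > 1/5 — false.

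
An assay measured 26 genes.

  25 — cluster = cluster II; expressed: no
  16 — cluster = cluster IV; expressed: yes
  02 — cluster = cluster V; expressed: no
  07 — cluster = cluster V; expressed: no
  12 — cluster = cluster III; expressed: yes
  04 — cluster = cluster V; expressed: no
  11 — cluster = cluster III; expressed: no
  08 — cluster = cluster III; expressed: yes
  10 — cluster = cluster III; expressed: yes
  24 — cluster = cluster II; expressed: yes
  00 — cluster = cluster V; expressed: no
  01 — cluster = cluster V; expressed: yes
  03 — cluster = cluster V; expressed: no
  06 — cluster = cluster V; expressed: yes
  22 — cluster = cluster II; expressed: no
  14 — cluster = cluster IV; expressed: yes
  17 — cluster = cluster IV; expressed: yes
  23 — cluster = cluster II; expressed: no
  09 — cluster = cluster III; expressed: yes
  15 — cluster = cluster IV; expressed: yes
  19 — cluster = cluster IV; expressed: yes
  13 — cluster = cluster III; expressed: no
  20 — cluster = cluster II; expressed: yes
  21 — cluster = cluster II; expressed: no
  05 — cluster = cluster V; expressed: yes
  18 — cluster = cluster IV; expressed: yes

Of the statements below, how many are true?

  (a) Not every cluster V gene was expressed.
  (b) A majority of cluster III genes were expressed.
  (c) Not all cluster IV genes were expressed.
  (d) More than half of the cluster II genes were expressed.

(a) cluster V: |A| = 8, |A ∩ B| = 3; needs A ⊄ B (|A ∖ B| ≥ 1) — true.
(b) cluster III: |A| = 6, |A ∩ B| = 4; needs |A ∩ B| > |A ∖ B| — true.
(c) cluster IV: |A| = 6, |A ∩ B| = 6; needs A ⊄ B (|A ∖ B| ≥ 1) — false.
(d) cluster II: |A| = 6, |A ∩ B| = 2; needs |A ∩ B| > |A ∖ B| — false.

2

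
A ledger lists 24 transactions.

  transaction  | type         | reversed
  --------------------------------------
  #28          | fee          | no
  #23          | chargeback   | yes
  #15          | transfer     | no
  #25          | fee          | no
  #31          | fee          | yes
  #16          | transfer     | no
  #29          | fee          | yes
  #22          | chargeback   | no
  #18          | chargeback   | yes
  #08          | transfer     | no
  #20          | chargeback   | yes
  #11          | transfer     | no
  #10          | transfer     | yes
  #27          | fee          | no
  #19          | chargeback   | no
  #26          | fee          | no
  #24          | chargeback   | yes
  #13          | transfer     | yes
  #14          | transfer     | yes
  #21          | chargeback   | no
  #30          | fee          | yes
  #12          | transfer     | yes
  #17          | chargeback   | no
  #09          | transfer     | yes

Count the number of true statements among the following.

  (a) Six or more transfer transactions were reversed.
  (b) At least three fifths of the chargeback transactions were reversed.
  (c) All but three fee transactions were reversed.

(a) transfer: |A| = 9, |A ∩ B| = 5; needs |A ∩ B| ≥ 6 — false.
(b) chargeback: |A| = 8, |A ∩ B| = 4; needs |A ∩ B| / |A| ≥ 3/5 — false.
(c) fee: |A| = 7, |A ∩ B| = 3; needs |A ∖ B| = 3 — false.

0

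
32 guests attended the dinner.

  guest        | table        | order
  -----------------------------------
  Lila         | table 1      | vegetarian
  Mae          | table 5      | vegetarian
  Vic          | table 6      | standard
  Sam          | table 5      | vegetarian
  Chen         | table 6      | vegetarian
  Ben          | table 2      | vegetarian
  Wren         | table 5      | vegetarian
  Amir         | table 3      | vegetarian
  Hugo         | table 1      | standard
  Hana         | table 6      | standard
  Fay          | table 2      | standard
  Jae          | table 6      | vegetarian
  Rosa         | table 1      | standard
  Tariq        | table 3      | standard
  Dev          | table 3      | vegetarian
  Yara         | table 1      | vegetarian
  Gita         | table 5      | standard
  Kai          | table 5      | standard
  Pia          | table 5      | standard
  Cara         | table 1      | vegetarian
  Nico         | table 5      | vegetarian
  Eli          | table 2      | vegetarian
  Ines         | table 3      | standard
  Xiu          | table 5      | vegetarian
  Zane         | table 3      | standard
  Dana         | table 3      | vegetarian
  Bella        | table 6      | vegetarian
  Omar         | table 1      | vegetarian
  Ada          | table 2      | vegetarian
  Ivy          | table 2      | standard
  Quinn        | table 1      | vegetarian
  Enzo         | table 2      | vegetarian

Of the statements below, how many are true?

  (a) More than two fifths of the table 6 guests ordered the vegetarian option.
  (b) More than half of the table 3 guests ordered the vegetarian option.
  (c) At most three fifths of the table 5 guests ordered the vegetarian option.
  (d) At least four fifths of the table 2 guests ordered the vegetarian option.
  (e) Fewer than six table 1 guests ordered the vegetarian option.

(a) table 6: |A| = 5, |A ∩ B| = 3; needs |A ∩ B| / |A| > 2/5 — true.
(b) table 3: |A| = 6, |A ∩ B| = 3; needs |A ∩ B| > |A ∖ B| — false.
(c) table 5: |A| = 8, |A ∩ B| = 5; needs |A ∩ B| / |A| ≤ 3/5 — false.
(d) table 2: |A| = 6, |A ∩ B| = 4; needs |A ∩ B| / |A| ≥ 4/5 — false.
(e) table 1: |A| = 7, |A ∩ B| = 5; needs |A ∩ B| < 6 — true.

2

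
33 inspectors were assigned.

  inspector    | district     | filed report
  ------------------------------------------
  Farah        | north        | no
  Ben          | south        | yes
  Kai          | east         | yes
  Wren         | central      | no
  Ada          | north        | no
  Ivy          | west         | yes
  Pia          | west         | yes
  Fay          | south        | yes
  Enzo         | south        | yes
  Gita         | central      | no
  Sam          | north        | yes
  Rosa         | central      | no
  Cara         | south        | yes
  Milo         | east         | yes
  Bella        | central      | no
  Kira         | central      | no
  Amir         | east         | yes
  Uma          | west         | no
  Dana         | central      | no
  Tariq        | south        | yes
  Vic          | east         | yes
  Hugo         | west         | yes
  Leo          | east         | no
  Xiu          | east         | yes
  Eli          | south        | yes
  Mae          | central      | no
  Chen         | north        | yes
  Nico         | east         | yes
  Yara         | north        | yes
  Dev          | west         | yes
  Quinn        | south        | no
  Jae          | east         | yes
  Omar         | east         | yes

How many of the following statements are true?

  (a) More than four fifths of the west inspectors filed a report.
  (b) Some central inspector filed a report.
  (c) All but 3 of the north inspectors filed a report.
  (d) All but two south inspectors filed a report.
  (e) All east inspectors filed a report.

0

(a) west: |A| = 5, |A ∩ B| = 4; needs |A ∩ B| / |A| > 4/5 — false.
(b) central: |A| = 7, |A ∩ B| = 0; needs A ∩ B ≠ ∅ (|A ∩ B| ≥ 1) — false.
(c) north: |A| = 5, |A ∩ B| = 3; needs |A ∖ B| = 3 — false.
(d) south: |A| = 7, |A ∩ B| = 6; needs |A ∖ B| = 2 — false.
(e) east: |A| = 9, |A ∩ B| = 8; needs A ⊆ B, i.e. every element of A is in B (|A ∖ B| = 0) — false.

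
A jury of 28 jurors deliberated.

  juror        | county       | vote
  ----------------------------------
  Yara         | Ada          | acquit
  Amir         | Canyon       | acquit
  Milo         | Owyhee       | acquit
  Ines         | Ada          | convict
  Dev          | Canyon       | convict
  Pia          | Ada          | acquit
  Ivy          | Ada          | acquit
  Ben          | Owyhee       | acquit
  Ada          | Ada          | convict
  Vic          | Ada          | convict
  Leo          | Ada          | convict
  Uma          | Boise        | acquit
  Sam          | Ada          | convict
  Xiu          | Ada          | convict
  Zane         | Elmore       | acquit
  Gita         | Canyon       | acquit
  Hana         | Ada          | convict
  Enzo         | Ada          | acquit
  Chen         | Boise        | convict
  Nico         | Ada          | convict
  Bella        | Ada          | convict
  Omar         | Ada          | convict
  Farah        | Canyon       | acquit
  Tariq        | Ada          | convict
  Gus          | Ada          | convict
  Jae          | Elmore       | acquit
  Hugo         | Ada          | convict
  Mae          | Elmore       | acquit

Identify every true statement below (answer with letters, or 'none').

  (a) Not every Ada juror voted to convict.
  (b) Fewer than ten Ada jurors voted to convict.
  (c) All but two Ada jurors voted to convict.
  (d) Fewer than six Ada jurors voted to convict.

(a)

|A| = 17, |A ∩ B| = 13, |A ∖ B| = 4.
(a) A ⊄ B (|A ∖ B| ≥ 1): holds.
(b) |A ∩ B| < 10: fails.
(c) |A ∖ B| = 2: fails.
(d) |A ∩ B| < 6: fails.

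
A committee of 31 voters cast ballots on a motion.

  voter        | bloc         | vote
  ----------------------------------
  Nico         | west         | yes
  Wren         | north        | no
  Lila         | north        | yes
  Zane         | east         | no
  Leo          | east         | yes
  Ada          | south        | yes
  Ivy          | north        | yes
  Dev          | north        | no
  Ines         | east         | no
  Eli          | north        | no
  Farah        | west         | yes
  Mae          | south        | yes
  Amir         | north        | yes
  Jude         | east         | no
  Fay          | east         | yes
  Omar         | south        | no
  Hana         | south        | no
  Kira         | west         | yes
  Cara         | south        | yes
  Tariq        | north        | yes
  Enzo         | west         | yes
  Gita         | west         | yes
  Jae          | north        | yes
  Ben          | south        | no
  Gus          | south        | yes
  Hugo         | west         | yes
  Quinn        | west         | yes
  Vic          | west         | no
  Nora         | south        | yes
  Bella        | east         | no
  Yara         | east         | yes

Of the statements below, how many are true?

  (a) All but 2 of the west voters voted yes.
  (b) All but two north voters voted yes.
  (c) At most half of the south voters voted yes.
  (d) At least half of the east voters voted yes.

(a) west: |A| = 8, |A ∩ B| = 7; needs |A ∖ B| = 2 — false.
(b) north: |A| = 8, |A ∩ B| = 5; needs |A ∖ B| = 2 — false.
(c) south: |A| = 8, |A ∩ B| = 5; needs |A ∩ B| ≤ |A ∖ B| — false.
(d) east: |A| = 7, |A ∩ B| = 3; needs |A ∩ B| ≥ |A ∖ B| — false.

0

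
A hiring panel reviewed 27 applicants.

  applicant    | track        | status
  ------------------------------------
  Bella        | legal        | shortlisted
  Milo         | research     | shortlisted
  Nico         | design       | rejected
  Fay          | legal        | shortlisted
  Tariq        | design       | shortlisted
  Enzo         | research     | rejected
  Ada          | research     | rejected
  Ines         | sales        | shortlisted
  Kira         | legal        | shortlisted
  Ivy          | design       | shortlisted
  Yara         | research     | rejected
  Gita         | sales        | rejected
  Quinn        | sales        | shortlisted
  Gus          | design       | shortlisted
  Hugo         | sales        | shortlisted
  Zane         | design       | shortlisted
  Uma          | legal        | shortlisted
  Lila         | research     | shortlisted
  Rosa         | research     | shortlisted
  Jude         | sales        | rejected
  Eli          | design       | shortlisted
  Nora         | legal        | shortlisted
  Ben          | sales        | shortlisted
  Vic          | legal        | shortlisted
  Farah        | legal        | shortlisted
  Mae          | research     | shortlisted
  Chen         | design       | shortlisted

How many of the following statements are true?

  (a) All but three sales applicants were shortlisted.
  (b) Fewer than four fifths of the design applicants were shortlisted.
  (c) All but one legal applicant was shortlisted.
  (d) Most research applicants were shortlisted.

1

(a) sales: |A| = 6, |A ∩ B| = 4; needs |A ∖ B| = 3 — false.
(b) design: |A| = 7, |A ∩ B| = 6; needs |A ∩ B| / |A| < 4/5 — false.
(c) legal: |A| = 7, |A ∩ B| = 7; needs |A ∖ B| = 1 — false.
(d) research: |A| = 7, |A ∩ B| = 4; needs |A ∩ B| > |A ∖ B| — true.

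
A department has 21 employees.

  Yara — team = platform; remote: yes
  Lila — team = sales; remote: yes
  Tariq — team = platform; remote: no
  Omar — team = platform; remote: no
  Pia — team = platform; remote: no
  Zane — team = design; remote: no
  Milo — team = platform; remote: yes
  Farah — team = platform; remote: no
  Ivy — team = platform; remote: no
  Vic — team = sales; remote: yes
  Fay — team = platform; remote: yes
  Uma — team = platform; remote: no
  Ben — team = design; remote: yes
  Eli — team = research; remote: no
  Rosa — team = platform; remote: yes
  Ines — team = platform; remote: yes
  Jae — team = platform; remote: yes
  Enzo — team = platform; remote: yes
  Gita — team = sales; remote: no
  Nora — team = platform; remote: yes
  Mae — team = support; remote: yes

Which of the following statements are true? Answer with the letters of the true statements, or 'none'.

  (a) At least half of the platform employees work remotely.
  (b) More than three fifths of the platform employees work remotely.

|A| = 14, |A ∩ B| = 8, |A ∖ B| = 6.
(a) |A ∩ B| ≥ |A ∖ B|: holds.
(b) |A ∩ B| / |A| > 3/5: fails.

(a)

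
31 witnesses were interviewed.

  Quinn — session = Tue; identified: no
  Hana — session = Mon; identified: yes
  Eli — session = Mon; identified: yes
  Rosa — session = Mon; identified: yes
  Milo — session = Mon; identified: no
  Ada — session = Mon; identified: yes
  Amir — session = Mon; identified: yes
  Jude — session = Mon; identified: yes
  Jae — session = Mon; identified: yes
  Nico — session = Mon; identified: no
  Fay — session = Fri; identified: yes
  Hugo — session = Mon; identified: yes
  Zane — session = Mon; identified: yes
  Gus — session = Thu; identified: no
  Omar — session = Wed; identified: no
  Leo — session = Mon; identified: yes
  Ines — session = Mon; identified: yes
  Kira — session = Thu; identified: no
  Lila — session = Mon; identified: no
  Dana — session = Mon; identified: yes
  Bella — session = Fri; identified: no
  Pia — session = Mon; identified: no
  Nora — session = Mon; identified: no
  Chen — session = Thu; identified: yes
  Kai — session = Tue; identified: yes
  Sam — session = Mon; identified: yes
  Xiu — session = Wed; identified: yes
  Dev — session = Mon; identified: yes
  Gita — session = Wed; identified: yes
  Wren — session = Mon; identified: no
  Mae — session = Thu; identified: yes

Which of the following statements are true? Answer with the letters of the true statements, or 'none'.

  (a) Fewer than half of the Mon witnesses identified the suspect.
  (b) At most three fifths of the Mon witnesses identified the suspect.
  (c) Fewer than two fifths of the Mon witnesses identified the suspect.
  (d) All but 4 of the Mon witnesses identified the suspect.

none

|A| = 20, |A ∩ B| = 14, |A ∖ B| = 6.
(a) |A ∩ B| < |A ∖ B|: fails.
(b) |A ∩ B| / |A| ≤ 3/5: fails.
(c) |A ∩ B| / |A| < 2/5: fails.
(d) |A ∖ B| = 4: fails.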